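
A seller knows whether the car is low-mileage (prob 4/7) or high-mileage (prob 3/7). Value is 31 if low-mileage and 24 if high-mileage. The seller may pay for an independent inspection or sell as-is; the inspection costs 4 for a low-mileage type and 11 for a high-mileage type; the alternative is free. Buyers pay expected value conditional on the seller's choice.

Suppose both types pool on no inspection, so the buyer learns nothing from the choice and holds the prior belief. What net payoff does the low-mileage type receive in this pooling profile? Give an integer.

28

Pooled price = 4/7·31 + 3/7·24 = 28.
low-mileage pays no cost for no inspection, so net payoff = 28.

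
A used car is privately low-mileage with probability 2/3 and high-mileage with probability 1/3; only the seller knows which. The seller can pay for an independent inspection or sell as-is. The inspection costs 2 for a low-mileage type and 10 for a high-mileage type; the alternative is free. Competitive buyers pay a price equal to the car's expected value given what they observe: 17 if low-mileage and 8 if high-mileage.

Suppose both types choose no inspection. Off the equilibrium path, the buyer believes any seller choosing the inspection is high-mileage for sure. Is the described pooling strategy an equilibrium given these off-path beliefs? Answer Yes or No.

Yes

On path, the buyer holds the prior and pays 2/3·17 + 1/3·8 = 14. Off path (the inspection), believing high-mileage, it pays 8.
low-mileage: no inspection nets 14; the inspection nets 8 − 2 = 6. low-mileage stays.
high-mileage: no inspection nets 14; the inspection nets 8 − 10 = -2. high-mileage stays.
No type deviates, so pooling is sustained.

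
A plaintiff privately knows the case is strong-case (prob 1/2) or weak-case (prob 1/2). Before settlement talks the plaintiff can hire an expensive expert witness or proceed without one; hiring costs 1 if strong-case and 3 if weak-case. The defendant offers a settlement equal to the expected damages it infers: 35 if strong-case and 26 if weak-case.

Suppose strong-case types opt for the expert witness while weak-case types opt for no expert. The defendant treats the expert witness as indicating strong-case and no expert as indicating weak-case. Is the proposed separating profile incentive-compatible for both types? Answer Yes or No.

Under these beliefs, the expert witness earns settlement 35 and no expert earns settlement 26.
strong-case: the expert witness nets 35 − 1 = 34; no expert nets 26. strong-case prefers the expert witness.
weak-case: the expert witness nets 35 − 3 = 32; no expert nets 26. weak-case would deviate to the expert witness.
weak-case has a profitable deviation, so the profile is not an equilibrium.

No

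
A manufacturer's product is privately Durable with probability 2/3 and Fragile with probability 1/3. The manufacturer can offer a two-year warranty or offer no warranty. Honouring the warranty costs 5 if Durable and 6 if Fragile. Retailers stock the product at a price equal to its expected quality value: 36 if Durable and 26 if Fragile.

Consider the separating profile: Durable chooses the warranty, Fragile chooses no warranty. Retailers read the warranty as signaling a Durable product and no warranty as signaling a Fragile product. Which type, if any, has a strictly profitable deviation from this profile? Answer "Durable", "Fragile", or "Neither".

The warranty pays 36; no warranty pays 26.
Durable: assigned the warranty, nets 36 − 5 = 31; deviating to no warranty nets 26.
Fragile: assigned no warranty, nets 26; deviating to the warranty nets 36 − 6 = 30.
The Fragile type gains 4 by deviating.

Fragile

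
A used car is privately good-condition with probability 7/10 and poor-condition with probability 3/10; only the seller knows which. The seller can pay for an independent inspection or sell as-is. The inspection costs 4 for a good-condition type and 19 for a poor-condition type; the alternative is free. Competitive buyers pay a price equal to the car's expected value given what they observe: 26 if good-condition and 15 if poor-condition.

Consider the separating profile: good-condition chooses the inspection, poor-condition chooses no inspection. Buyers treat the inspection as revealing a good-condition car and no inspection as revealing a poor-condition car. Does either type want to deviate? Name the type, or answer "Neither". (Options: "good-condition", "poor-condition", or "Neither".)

Neither

The inspection pays 26; no inspection pays 15.
good-condition: assigned the inspection, nets 26 − 4 = 22; deviating to no inspection nets 15.
poor-condition: assigned no inspection, nets 15; deviating to the inspection nets 26 − 19 = 7.
Both types strictly prefer their assigned action; no profitable deviation.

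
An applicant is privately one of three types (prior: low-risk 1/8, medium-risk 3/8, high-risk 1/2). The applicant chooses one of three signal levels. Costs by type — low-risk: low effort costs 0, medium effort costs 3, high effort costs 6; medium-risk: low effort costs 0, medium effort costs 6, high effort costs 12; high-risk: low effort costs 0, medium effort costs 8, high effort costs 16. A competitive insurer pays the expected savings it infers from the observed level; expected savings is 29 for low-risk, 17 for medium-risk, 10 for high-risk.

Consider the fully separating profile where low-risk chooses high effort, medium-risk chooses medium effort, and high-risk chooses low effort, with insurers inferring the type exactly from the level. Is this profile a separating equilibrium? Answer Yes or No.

Separating rebates: high effort → 29, medium effort → 17, low effort → 10.
low-risk (assigned high effort): low effort: 10 − 0 = 10; medium effort: 17 − 3 = 14; high effort: 29 − 6 = 23. low-risk stays.
medium-risk (assigned medium effort): low effort: 10 − 0 = 10; medium effort: 17 − 6 = 11; high effort: 29 − 12 = 17. medium-risk prefers high effort.
high-risk (assigned low effort): low effort: 10 − 0 = 10; medium effort: 17 − 8 = 9; high effort: 29 − 16 = 13. high-risk prefers high effort.
At least one type deviates; the separating profile fails.

No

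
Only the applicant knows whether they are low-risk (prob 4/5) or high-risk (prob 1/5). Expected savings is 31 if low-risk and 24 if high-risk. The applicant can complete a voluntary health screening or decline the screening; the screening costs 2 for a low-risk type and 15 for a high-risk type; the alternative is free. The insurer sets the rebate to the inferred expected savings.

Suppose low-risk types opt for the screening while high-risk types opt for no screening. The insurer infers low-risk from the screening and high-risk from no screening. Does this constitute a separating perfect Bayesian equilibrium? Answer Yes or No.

Yes

Under these beliefs, the screening earns rebate 31 and no screening earns rebate 24.
low-risk: the screening nets 31 − 2 = 29; no screening nets 24. low-risk prefers the screening.
high-risk: the screening nets 31 − 15 = 16; no screening nets 24. high-risk prefers no screening.
Neither type deviates, so the separating profile is an equilibrium.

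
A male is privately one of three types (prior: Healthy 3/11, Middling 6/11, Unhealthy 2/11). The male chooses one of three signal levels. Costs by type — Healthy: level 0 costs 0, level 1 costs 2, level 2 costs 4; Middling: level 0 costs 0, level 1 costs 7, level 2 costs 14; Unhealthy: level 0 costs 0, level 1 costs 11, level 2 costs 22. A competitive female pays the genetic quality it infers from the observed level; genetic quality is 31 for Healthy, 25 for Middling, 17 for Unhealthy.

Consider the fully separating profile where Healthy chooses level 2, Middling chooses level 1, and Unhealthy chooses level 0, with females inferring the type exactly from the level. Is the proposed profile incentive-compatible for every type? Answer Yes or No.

Yes

Separating mating payoffs: level 2 → 31, level 1 → 25, level 0 → 17.
Healthy (assigned level 2): level 0: 17 − 0 = 17; level 1: 25 − 2 = 23; level 2: 31 − 4 = 27. Healthy stays.
Middling (assigned level 1): level 0: 17 − 0 = 17; level 1: 25 − 7 = 18; level 2: 31 − 14 = 17. Middling stays.
Unhealthy (assigned level 0): level 0: 17 − 0 = 17; level 1: 25 − 11 = 14; level 2: 31 − 22 = 9. Unhealthy stays.
Every type prefers its assigned level; separation holds.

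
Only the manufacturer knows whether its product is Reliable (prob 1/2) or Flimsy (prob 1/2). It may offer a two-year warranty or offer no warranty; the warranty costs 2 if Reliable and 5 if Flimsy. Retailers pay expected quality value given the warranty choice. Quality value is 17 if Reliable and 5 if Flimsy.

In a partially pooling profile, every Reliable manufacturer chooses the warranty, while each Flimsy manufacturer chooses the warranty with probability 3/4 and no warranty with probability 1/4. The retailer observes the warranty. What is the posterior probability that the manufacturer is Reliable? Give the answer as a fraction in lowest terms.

P(the warranty) = (1/2)·1 + (1/2)·(3/4) = 7/8.
By Bayes' rule, P(Reliable | the warranty) = (1/2) / (7/8) = 4/7.

4/7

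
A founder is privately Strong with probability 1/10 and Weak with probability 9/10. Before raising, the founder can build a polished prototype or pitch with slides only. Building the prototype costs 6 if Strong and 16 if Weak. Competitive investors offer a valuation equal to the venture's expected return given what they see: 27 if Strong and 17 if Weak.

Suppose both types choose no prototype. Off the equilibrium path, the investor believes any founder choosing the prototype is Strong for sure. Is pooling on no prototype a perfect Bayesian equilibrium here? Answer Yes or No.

No

On path, the investor holds the prior and pays 1/10·27 + 9/10·17 = 18. Off path (the prototype), believing Strong, it pays 27.
Strong: no prototype nets 18; the prototype nets 27 − 6 = 21. Strong would deviate.
Weak: no prototype nets 18; the prototype nets 27 − 16 = 11. Weak stays.
A type deviates, so pooling fails.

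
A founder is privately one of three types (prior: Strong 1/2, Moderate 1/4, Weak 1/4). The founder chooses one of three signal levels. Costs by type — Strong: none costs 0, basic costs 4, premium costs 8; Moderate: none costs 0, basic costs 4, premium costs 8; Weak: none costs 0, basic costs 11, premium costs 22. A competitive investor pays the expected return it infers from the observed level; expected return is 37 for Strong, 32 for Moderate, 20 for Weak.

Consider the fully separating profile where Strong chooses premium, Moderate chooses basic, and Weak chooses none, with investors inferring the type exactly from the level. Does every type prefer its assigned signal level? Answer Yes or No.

Separating valuations: premium → 37, basic → 32, none → 20.
Strong (assigned premium): none: 20 − 0 = 20; basic: 32 − 4 = 28; premium: 37 − 8 = 29. Strong stays.
Moderate (assigned basic): none: 20 − 0 = 20; basic: 32 − 4 = 28; premium: 37 − 8 = 29. Moderate prefers premium.
Weak (assigned none): none: 20 − 0 = 20; basic: 32 − 11 = 21; premium: 37 − 22 = 15. Weak prefers basic.
At least one type deviates; the separating profile fails.

No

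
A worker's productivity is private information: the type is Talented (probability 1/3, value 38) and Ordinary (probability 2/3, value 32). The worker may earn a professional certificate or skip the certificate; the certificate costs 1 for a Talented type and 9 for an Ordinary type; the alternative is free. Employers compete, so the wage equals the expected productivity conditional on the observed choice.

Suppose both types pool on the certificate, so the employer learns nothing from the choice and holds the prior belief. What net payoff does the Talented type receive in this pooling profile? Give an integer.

Pooled wage = 1/3·38 + 2/3·32 = 34.
Talented pays cost 1 for the certificate, so net payoff = 34 − 1 = 33.

33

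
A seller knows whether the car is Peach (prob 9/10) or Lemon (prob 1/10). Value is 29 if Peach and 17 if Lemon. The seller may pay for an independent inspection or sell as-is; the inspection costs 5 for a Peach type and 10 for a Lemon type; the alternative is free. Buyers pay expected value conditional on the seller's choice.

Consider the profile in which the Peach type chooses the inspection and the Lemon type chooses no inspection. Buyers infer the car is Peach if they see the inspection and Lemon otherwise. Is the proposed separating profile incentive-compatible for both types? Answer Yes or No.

Under these beliefs, the inspection earns price 29 and no inspection earns price 17.
Peach: the inspection nets 29 − 5 = 24; no inspection nets 17. Peach prefers the inspection.
Lemon: the inspection nets 29 − 10 = 19; no inspection nets 17. Lemon would deviate to the inspection.
Lemon has a profitable deviation, so the profile is not an equilibrium.

No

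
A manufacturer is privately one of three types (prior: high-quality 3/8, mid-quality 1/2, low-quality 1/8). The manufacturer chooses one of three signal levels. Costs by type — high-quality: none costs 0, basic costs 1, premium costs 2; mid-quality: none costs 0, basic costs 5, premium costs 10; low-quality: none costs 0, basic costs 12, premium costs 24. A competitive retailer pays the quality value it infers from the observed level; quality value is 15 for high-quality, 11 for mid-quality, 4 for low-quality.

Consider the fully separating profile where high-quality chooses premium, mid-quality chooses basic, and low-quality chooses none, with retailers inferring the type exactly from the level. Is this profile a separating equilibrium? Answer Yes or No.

Separating prices: premium → 15, basic → 11, none → 4.
high-quality (assigned premium): none: 4 − 0 = 4; basic: 11 − 1 = 10; premium: 15 − 2 = 13. high-quality stays.
mid-quality (assigned basic): none: 4 − 0 = 4; basic: 11 − 5 = 6; premium: 15 − 10 = 5. mid-quality stays.
low-quality (assigned none): none: 4 − 0 = 4; basic: 11 − 12 = -1; premium: 15 − 24 = -9. low-quality stays.
Every type prefers its assigned level; separation holds.

Yes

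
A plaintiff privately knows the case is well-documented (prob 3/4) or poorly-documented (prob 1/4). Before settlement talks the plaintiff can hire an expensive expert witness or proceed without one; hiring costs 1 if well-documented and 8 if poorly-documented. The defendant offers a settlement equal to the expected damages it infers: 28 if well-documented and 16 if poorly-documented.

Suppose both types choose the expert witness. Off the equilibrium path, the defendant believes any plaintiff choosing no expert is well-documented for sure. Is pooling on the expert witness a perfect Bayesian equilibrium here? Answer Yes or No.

On path, the defendant holds the prior and pays 3/4·28 + 1/4·16 = 25. Off path (no expert), believing well-documented, it pays 28.
well-documented: the expert witness nets 25 − 1 = 24; no expert nets 28. well-documented would deviate.
poorly-documented: the expert witness nets 25 − 8 = 17; no expert nets 28. poorly-documented would deviate.
A type deviates, so pooling fails.

No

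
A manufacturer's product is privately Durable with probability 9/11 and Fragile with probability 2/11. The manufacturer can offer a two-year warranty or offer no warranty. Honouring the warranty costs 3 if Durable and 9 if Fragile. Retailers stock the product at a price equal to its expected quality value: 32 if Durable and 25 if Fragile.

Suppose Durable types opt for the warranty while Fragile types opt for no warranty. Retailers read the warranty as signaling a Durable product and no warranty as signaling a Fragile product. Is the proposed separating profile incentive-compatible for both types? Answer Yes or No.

Under these beliefs, the warranty earns price 32 and no warranty earns price 25.
Durable: the warranty nets 32 − 3 = 29; no warranty nets 25. Durable prefers the warranty.
Fragile: the warranty nets 32 − 9 = 23; no warranty nets 25. Fragile prefers no warranty.
Neither type deviates, so the separating profile is an equilibrium.

Yes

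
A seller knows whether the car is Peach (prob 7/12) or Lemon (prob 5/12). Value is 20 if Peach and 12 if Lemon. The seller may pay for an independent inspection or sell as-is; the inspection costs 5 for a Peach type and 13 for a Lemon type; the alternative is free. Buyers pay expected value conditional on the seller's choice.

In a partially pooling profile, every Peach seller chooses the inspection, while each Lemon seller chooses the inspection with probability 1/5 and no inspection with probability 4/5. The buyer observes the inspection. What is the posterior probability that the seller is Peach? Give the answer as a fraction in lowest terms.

P(the inspection) = (7/12)·1 + (5/12)·(1/5) = 2/3.
By Bayes' rule, P(Peach | the inspection) = (7/12) / (2/3) = 7/8.

7/8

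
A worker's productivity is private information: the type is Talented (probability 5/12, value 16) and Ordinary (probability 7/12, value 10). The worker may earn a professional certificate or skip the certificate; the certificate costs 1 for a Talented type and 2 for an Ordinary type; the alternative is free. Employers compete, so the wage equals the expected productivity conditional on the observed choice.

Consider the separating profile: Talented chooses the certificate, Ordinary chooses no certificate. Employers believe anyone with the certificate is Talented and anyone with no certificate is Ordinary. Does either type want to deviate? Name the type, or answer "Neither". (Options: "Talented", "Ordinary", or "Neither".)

The certificate pays 16; no certificate pays 10.
Talented: assigned the certificate, nets 16 − 1 = 15; deviating to no certificate nets 10.
Ordinary: assigned no certificate, nets 10; deviating to the certificate nets 16 − 2 = 14.
The Ordinary type gains 4 by deviating.

Ordinary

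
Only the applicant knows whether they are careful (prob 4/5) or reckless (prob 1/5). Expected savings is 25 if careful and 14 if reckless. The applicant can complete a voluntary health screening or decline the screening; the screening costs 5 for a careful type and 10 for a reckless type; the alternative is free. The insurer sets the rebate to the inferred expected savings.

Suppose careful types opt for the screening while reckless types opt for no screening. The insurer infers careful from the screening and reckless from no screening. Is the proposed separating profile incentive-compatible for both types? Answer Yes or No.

No

Under these beliefs, the screening earns rebate 25 and no screening earns rebate 14.
careful: the screening nets 25 − 5 = 20; no screening nets 14. careful prefers the screening.
reckless: the screening nets 25 − 10 = 15; no screening nets 14. reckless would deviate to the screening.
reckless has a profitable deviation, so the profile is not an equilibrium.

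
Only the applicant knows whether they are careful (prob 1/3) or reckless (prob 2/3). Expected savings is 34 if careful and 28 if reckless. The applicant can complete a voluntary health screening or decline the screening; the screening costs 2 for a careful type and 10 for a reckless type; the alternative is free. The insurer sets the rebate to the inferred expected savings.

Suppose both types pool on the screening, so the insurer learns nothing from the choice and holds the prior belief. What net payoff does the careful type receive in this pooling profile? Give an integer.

Pooled rebate = 1/3·34 + 2/3·28 = 30.
careful pays cost 2 for the screening, so net payoff = 30 − 2 = 28.

28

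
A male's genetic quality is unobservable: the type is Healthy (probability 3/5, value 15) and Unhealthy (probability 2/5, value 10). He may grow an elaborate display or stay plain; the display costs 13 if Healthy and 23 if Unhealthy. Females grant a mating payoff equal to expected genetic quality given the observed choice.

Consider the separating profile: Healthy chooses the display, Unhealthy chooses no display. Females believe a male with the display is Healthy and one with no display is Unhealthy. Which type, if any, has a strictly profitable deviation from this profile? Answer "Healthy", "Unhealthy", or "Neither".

Healthy

The display pays 15; no display pays 10.
Healthy: assigned the display, nets 15 − 13 = 2; deviating to no display nets 10.
Unhealthy: assigned no display, nets 10; deviating to the display nets 15 − 23 = -8.
The Healthy type gains 8 by deviating.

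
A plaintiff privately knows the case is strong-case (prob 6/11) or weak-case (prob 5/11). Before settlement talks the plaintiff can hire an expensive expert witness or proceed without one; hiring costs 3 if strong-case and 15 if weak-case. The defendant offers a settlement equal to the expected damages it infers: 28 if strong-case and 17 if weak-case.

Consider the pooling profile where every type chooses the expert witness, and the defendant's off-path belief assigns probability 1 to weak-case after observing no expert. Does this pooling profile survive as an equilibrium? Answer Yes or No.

On path, the defendant holds the prior and pays 6/11·28 + 5/11·17 = 23. Off path (no expert), believing weak-case, it pays 17.
strong-case: the expert witness nets 23 − 3 = 20; no expert nets 17. strong-case stays.
weak-case: the expert witness nets 23 − 15 = 8; no expert nets 17. weak-case would deviate.
A type deviates, so pooling fails.

No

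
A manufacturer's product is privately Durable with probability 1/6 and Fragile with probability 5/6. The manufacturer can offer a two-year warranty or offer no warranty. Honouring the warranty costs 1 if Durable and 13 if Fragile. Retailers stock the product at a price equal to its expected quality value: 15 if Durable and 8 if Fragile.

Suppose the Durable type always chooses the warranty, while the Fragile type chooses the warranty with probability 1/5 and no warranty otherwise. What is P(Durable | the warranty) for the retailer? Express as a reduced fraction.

P(the warranty) = (1/6)·1 + (5/6)·(1/5) = 1/3.
By Bayes' rule, P(Durable | the warranty) = (1/6) / (1/3) = 1/2.

1/2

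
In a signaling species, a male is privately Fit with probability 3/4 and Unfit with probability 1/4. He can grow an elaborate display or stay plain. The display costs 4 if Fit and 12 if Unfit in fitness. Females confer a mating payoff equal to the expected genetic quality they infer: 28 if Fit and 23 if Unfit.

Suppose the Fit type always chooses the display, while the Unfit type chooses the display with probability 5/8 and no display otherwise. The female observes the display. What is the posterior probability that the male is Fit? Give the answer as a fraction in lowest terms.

P(the display) = (3/4)·1 + (1/4)·(5/8) = 29/32.
By Bayes' rule, P(Fit | the display) = (3/4) / (29/32) = 24/29.

24/29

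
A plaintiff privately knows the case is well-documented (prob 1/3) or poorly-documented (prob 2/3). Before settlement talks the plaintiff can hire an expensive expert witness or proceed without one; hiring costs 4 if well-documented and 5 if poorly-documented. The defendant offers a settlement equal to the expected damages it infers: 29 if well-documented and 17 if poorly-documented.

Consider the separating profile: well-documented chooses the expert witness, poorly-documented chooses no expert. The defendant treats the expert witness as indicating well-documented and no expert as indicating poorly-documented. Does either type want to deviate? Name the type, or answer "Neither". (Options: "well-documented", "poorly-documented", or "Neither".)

poorly-documented

The expert witness pays 29; no expert pays 17.
well-documented: assigned the expert witness, nets 29 − 4 = 25; deviating to no expert nets 17.
poorly-documented: assigned no expert, nets 17; deviating to the expert witness nets 29 − 5 = 24.
The poorly-documented type gains 7 by deviating.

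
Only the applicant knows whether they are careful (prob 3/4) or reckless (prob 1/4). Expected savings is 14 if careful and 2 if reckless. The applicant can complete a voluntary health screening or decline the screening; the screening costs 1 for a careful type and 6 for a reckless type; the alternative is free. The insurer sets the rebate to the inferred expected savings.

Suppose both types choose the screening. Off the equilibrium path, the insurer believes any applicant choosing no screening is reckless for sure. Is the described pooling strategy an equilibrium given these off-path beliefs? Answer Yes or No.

On path, the insurer holds the prior and pays 3/4·14 + 1/4·2 = 11. Off path (no screening), believing reckless, it pays 2.
careful: the screening nets 11 − 1 = 10; no screening nets 2. careful stays.
reckless: the screening nets 11 − 6 = 5; no screening nets 2. reckless stays.
No type deviates, so pooling is sustained.

Yes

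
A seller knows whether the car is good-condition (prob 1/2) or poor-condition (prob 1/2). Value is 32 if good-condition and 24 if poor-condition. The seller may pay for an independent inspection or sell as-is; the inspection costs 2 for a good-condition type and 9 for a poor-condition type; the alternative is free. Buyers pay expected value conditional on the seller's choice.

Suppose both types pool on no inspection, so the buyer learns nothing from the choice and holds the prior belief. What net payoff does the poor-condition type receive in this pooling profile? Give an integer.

Pooled price = 1/2·32 + 1/2·24 = 28.
poor-condition pays no cost for no inspection, so net payoff = 28.

28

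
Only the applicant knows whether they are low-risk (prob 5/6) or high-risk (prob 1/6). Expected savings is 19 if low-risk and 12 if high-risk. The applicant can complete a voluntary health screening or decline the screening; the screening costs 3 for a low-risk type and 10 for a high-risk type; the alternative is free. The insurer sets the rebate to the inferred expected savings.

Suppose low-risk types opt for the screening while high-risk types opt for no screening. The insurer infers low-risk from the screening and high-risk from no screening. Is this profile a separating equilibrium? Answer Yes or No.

Under these beliefs, the screening earns rebate 19 and no screening earns rebate 12.
low-risk: the screening nets 19 − 3 = 16; no screening nets 12. low-risk prefers the screening.
high-risk: the screening nets 19 − 10 = 9; no screening nets 12. high-risk prefers no screening.
Neither type deviates, so the separating profile is an equilibrium.

Yes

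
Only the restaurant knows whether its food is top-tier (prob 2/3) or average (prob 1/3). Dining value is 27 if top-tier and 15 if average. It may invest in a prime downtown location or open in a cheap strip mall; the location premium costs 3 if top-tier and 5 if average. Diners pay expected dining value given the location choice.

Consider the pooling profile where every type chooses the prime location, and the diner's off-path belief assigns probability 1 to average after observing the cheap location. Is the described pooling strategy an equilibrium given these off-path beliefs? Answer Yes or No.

On path, the diner holds the prior and pays 2/3·27 + 1/3·15 = 23. Off path (the cheap location), believing average, it pays 15.
top-tier: the prime location nets 23 − 3 = 20; the cheap location nets 15. top-tier stays.
average: the prime location nets 23 − 5 = 18; the cheap location nets 15. average stays.
No type deviates, so pooling is sustained.

Yes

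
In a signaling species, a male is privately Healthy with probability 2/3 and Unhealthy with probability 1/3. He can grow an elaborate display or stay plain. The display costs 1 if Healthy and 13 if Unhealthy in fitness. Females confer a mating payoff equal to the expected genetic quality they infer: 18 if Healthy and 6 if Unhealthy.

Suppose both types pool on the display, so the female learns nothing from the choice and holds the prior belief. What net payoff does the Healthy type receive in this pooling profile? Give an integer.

13

Pooled mating payoff = 2/3·18 + 1/3·6 = 14.
Healthy pays cost 1 for the display, so net payoff = 14 − 1 = 13.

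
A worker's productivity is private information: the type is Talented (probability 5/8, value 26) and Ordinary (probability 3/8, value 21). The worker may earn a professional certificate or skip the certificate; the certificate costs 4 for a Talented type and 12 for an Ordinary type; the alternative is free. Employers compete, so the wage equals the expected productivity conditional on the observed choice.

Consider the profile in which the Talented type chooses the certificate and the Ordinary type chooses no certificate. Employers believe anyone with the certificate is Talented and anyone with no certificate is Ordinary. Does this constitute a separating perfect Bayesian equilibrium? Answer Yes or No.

Yes

Under these beliefs, the certificate earns wage 26 and no certificate earns wage 21.
Talented: the certificate nets 26 − 4 = 22; no certificate nets 21. Talented prefers the certificate.
Ordinary: the certificate nets 26 − 12 = 14; no certificate nets 21. Ordinary prefers no certificate.
Neither type deviates, so the separating profile is an equilibrium.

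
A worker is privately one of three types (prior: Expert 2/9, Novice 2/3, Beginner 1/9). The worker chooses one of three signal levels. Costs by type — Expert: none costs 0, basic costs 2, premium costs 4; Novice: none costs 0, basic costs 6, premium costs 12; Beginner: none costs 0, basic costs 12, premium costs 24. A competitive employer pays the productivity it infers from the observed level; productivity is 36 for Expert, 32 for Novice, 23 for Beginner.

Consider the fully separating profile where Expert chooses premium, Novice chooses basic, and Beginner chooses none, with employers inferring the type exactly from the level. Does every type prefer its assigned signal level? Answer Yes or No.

Yes

Separating wages: premium → 36, basic → 32, none → 23.
Expert (assigned premium): none: 23 − 0 = 23; basic: 32 − 2 = 30; premium: 36 − 4 = 32. Expert stays.
Novice (assigned basic): none: 23 − 0 = 23; basic: 32 − 6 = 26; premium: 36 − 12 = 24. Novice stays.
Beginner (assigned none): none: 23 − 0 = 23; basic: 32 − 12 = 20; premium: 36 − 24 = 12. Beginner stays.
Every type prefers its assigned level; separation holds.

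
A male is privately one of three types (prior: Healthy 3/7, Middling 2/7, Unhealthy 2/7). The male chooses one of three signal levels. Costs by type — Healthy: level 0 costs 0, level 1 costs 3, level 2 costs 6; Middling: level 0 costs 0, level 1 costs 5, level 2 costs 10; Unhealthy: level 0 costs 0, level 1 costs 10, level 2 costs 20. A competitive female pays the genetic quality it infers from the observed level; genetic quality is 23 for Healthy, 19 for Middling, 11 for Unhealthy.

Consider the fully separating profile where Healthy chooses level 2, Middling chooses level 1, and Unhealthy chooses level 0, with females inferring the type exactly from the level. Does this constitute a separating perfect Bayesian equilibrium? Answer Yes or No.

Separating mating payoffs: level 2 → 23, level 1 → 19, level 0 → 11.
Healthy (assigned level 2): level 0: 11 − 0 = 11; level 1: 19 − 3 = 16; level 2: 23 − 6 = 17. Healthy stays.
Middling (assigned level 1): level 0: 11 − 0 = 11; level 1: 19 − 5 = 14; level 2: 23 − 10 = 13. Middling stays.
Unhealthy (assigned level 0): level 0: 11 − 0 = 11; level 1: 19 − 10 = 9; level 2: 23 − 20 = 3. Unhealthy stays.
Every type prefers its assigned level; separation holds.

Yes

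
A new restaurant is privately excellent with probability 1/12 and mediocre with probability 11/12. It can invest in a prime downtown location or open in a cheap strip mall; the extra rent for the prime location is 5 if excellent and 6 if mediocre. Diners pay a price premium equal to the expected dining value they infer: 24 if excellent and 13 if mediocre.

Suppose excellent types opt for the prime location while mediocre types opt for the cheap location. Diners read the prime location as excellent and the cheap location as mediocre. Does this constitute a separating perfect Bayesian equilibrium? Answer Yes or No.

Under these beliefs, the prime location earns price premium 24 and the cheap location earns price premium 13.
excellent: the prime location nets 24 − 5 = 19; the cheap location nets 13. excellent prefers the prime location.
mediocre: the prime location nets 24 − 6 = 18; the cheap location nets 13. mediocre would deviate to the prime location.
mediocre has a profitable deviation, so the profile is not an equilibrium.

No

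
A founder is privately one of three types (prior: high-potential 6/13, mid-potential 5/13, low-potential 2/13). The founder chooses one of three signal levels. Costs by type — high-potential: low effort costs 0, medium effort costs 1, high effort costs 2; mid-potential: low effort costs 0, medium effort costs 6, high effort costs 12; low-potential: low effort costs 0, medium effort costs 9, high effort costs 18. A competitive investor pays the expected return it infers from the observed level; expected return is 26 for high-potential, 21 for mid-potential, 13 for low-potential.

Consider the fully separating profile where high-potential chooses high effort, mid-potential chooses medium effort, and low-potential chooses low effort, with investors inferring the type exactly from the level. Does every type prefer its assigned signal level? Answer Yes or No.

Yes

Separating valuations: high effort → 26, medium effort → 21, low effort → 13.
high-potential (assigned high effort): low effort: 13 − 0 = 13; medium effort: 21 − 1 = 20; high effort: 26 − 2 = 24. high-potential stays.
mid-potential (assigned medium effort): low effort: 13 − 0 = 13; medium effort: 21 − 6 = 15; high effort: 26 − 12 = 14. mid-potential stays.
low-potential (assigned low effort): low effort: 13 − 0 = 13; medium effort: 21 − 9 = 12; high effort: 26 − 18 = 8. low-potential stays.
Every type prefers its assigned level; separation holds.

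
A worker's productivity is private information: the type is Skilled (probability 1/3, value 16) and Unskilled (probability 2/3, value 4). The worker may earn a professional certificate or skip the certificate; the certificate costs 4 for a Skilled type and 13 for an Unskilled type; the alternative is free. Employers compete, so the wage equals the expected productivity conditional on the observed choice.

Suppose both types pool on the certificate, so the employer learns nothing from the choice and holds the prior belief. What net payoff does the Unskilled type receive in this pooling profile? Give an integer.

Pooled wage = 1/3·16 + 2/3·4 = 8.
Unskilled pays cost 13 for the certificate, so net payoff = 8 − 13 = -5.

-5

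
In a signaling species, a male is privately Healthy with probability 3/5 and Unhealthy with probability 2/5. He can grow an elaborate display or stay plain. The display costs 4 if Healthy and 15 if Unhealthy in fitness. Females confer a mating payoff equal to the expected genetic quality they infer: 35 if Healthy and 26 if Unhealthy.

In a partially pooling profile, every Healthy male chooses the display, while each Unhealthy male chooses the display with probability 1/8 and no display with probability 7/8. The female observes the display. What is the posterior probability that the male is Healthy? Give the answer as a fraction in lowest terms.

12/13

P(the display) = (3/5)·1 + (2/5)·(1/8) = 13/20.
By Bayes' rule, P(Healthy | the display) = (3/5) / (13/20) = 12/13.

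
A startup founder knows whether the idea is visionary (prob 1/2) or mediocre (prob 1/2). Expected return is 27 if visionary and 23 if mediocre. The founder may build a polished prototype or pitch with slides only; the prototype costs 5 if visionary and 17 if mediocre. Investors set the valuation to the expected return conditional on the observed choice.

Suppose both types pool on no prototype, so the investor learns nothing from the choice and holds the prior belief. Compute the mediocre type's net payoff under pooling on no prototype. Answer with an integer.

Pooled valuation = 1/2·27 + 1/2·23 = 25.
mediocre pays no cost for no prototype, so net payoff = 25.

25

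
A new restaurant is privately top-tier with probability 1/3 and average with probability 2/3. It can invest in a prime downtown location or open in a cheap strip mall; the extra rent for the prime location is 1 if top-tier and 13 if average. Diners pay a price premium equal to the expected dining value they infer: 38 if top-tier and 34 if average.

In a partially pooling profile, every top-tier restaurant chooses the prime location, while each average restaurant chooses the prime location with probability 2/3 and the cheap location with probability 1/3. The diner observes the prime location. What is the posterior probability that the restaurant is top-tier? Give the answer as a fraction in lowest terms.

P(the prime location) = (1/3)·1 + (2/3)·(2/3) = 7/9.
By Bayes' rule, P(top-tier | the prime location) = (1/3) / (7/9) = 3/7.

3/7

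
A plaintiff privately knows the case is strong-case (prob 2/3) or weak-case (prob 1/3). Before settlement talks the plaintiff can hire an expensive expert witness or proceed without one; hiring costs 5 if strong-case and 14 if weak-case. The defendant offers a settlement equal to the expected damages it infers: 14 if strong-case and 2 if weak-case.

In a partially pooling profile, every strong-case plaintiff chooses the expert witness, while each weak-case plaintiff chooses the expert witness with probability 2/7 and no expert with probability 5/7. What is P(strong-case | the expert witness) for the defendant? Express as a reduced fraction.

7/8

P(the expert witness) = (2/3)·1 + (1/3)·(2/7) = 16/21.
By Bayes' rule, P(strong-case | the expert witness) = (2/3) / (16/21) = 7/8.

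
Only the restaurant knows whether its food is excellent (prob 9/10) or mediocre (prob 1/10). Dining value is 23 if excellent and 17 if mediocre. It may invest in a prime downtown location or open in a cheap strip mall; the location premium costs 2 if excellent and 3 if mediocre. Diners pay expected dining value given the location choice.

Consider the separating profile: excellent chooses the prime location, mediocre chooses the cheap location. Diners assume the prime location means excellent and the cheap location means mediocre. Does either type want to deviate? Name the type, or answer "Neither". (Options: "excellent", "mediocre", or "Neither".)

mediocre

The prime location pays 23; the cheap location pays 17.
excellent: assigned the prime location, nets 23 − 2 = 21; deviating to the cheap location nets 17.
mediocre: assigned the cheap location, nets 17; deviating to the prime location nets 23 − 3 = 20.
The mediocre type gains 3 by deviating.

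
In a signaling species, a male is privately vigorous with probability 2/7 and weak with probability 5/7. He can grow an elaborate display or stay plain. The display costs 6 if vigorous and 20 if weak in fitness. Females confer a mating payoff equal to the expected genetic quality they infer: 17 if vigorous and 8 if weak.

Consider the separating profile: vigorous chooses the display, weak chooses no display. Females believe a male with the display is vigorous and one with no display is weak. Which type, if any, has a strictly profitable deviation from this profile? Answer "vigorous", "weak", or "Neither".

Neither

The display pays 17; no display pays 8.
vigorous: assigned the display, nets 17 − 6 = 11; deviating to no display nets 8.
weak: assigned no display, nets 8; deviating to the display nets 17 − 20 = -3.
Both types strictly prefer their assigned action; no profitable deviation.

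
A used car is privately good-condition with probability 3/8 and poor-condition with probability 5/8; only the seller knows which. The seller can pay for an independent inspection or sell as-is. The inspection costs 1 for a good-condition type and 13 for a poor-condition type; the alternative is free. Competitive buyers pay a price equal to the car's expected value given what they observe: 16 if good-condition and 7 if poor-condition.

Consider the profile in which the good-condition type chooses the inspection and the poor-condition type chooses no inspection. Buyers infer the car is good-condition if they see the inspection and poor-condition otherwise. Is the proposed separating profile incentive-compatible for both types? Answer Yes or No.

Yes

Under these beliefs, the inspection earns price 16 and no inspection earns price 7.
good-condition: the inspection nets 16 − 1 = 15; no inspection nets 7. good-condition prefers the inspection.
poor-condition: the inspection nets 16 − 13 = 3; no inspection nets 7. poor-condition prefers no inspection.
Neither type deviates, so the separating profile is an equilibrium.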